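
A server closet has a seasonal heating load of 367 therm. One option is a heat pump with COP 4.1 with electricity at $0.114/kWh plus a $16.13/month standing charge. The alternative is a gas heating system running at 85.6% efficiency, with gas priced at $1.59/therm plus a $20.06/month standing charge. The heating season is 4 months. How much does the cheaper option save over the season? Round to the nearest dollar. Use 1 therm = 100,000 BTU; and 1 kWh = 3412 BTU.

Heat load = 367 therm × 100,000 = 36,700,000 BTU
Gas: input = 36,700,000 / 0.856 = 42,873,832 BTU = 428.7 therm → 428.7 × $1.59 = $681.69; + 4 × $20.06 standing = $761.93
Heat pump: 36,700,000 BTU / 3412 = 10,760 kWh heat; / 4.1 = 2,623 kWh in → × $0.114 = $299.07; + 4 × $16.13 standing = $363.59
Difference = |$761.93 − $363.59| = $398.34 ≈ $398

$398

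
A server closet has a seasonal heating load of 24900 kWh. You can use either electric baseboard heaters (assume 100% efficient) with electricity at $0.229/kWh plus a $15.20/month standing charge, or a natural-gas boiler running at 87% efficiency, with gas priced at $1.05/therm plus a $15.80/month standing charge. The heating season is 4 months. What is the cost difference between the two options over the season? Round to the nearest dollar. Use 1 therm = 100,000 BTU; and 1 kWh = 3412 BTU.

Heat load = 24900 kWh × 3412 = 84,958,800 BTU
Gas: input = 84,958,800 / 0.87 = 97,653,793 BTU = 976.5 therm → 976.5 × $1.05 = $1,025.36; + 4 × $15.80 standing = $1,088.56
Electric: 84,958,800 BTU / 3412 = 24,900 kWh → × $0.229 = $5,702.10; + 4 × $15.20 standing = $5,762.90
Difference = |$1,088.56 − $5,762.90| = $4,674.34 ≈ $4674

$4674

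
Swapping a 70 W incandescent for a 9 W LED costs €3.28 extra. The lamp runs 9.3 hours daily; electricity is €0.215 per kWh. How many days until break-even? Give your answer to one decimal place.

26.9 days

Power saved = 70 − 9 = 61 W
Daily energy saved = 61 W × 9.3 h = 567.3 Wh = 0.5673 kWh
Daily savings = 0.5673 × €0.215 = €0.1220
Payback = €3.28 / €0.1220 per day = 26.89 days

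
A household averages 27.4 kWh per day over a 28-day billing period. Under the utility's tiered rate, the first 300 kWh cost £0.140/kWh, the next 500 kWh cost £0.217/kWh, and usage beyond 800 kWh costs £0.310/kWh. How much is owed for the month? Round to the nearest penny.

£143.38

Usage = 27.4 kWh/day × 28 days = 767.2 kWh
First 300 kWh × £0.140 = £42.00
Next 467.2 kWh × £0.217 = £101.38
Remaining tier: 0 kWh (not reached)
Total = £143.38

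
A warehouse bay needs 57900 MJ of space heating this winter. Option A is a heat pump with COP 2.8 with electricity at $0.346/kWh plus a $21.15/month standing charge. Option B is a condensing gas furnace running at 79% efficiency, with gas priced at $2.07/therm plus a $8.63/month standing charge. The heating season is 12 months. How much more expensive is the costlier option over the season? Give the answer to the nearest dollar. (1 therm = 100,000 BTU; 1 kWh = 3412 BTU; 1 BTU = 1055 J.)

Heat load = 57900 MJ = 57,900,000,000 J / 1055 = 54,881,517 BTU
Gas: input = 54,881,517 / 0.79 = 69,470,274 BTU = 694.7 therm → 694.7 × $2.07 = $1,438.03; + 12 × $8.63 standing = $1,541.59
Heat pump: 54,881,517 BTU / 3412 = 16,080 kWh heat; / 2.8 = 5,745 kWh in → × $0.346 = $1,987.63; + 12 × $21.15 standing = $2,241.43
Difference = |$1,541.59 − $2,241.43| = $699.83 ≈ $700

$700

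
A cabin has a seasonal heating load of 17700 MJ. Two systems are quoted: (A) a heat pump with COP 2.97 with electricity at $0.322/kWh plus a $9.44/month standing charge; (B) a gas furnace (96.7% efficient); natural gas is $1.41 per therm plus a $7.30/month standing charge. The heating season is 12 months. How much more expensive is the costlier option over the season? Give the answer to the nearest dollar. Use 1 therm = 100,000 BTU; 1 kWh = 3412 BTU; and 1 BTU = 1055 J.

$314

Heat load = 17700 MJ = 17,700,000,000 J / 1055 = 16,777,251 BTU
Gas: input = 16,777,251 / 0.967 = 17,349,794 BTU = 173.5 therm → 173.5 × $1.41 = $244.63; + 12 × $7.30 standing = $332.23
Heat pump: 16,777,251 BTU / 3412 = 4,917 kWh heat; / 2.97 = 1,656 kWh in → × $0.322 = $533.10; + 12 × $9.44 standing = $646.38
Difference = |$332.23 − $646.38| = $314.15 ≈ $314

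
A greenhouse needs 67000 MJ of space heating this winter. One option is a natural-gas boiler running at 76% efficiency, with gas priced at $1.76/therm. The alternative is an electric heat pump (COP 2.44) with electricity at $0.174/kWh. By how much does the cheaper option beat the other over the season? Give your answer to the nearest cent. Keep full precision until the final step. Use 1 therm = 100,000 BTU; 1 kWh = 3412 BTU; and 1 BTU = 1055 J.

$143.38

Heat load = 67000 MJ = 67,000,000,000 J / 1055 = 63,507,109 BTU
Gas: input = 63,507,109 / 0.760 = 83,561,986 BTU = 835.6 therm → 835.6 × $1.76 = $1,470.69
Heat pump: 63,507,109 BTU / 3412 = 18,610 kWh heat; / 2.44 = 7,628 kWh in → × $0.174 = $1,327.31
Difference = |$1,470.69 − $1,327.31| = $143.38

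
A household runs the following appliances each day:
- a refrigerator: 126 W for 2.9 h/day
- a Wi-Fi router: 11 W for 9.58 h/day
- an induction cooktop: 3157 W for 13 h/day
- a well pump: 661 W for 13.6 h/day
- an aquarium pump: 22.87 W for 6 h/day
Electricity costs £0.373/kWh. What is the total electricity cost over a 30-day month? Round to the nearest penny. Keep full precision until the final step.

£566.65

refrigerator: 126 W × 2.9 h × 30 d = 10,962 Wh = 10.96 kWh
Wi-Fi router: 11 W × 9.58 h × 30 d = 3,161 Wh = 3.161 kWh
induction cooktop: 3157 W × 13 h × 30 d = 1,231,230 Wh = 1,231 kWh
well pump: 661 W × 13.6 h × 30 d = 269,688 Wh = 269.7 kWh
aquarium pump: 22.87 W × 6 h × 30 d = 4,117 Wh = 4.117 kWh
Total energy = 10.96 + 3.161 + 1,231 + 269.7 + 4.117 = 1,519 kWh
Cost = 1,519 kWh × £0.373 = £566.65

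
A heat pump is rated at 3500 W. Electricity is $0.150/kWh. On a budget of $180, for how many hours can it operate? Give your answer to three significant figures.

343 h

Energy budget = $180 / $0.150 per kWh = 1,200 kWh = 1,200,000 Wh
Runtime = 1,200,000 Wh / 3500 W = 342.9 h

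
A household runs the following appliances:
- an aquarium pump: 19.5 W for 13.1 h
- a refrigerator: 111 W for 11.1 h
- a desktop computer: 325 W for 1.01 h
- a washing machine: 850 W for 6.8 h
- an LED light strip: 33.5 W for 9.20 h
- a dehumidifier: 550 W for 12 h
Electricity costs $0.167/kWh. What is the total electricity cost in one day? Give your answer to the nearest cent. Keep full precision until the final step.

$2.42

aquarium pump: 19.5 W × 13.1 h = 255 Wh = 0.2555 kWh
refrigerator: 111 W × 11.1 h = 1,232 Wh = 1.232 kWh
desktop computer: 325 W × 1.01 h = 328 Wh = 0.3282 kWh
washing machine: 850 W × 6.8 h = 5,780 Wh = 5.78 kWh
LED light strip: 33.5 W × 9.20 h = 308 Wh = 0.3082 kWh
dehumidifier: 550 W × 12 h = 6,600 Wh = 6.6 kWh
Total energy = 0.2555 + 1.232 + 0.3282 + 5.78 + 0.3082 + 6.6 = 14.5 kWh
Cost = 14.5 kWh × $0.167 = $2.42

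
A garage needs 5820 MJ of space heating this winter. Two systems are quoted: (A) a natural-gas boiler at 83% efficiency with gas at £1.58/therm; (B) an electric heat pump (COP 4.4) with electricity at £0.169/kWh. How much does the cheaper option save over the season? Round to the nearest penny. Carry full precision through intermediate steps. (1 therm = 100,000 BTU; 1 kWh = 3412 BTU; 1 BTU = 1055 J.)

Heat load = 5820 MJ = 5,820,000,000 J / 1055 = 5,516,588 BTU
Gas: input = 5,516,588 / 0.83 = 6,646,491 BTU = 66.46 therm → 66.46 × £1.58 = £105.01
Heat pump: 5,516,588 BTU / 3412 = 1,617 kWh heat; / 4.4 = 367.5 kWh in → × £0.169 = £62.10
Difference = |£105.01 − £62.10| = £42.91

£42.91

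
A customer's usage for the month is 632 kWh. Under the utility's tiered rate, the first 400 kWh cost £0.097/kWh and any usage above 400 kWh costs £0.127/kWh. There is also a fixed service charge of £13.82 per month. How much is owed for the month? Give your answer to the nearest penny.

£82.08

First 400 kWh × £0.097 = £38.80
Remaining 232 kWh × £0.127 = £29.46
Energy charge = £68.26; + service £13.82 = £82.08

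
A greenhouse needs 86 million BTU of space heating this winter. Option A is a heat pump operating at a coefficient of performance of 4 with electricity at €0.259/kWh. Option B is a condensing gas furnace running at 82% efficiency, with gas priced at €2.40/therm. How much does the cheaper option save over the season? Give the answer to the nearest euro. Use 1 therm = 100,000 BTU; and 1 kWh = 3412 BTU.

Heat load = 86 × 10⁶ BTU = 86,000,000 BTU
Gas: input = 86,000,000 / 0.82 = 104,878,049 BTU = 1,049 therm → 1,049 × €2.40 = €2,517.07
Heat pump: 86,000,000 BTU / 3412 = 25,210 kWh heat; / 4 = 6,301 kWh in → × €0.259 = €1,632.03
Difference = |€2,517.07 − €1,632.03| = €885.04 ≈ €885

€885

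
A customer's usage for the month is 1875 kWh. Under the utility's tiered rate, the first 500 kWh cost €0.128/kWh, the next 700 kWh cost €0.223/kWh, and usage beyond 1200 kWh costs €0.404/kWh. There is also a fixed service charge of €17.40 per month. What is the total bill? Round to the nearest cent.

First 500 kWh × €0.128 = €64.00
Next 700 kWh × €0.223 = €156.10
Remaining 675 kWh × €0.404 = €272.70
Energy charge = €492.80; + service €17.40 = €510.20

€510.20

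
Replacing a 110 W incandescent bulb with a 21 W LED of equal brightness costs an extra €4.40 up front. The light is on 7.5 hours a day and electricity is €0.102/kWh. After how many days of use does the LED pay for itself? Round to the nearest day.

65 days

Power saved = 110 − 21 = 89 W
Daily energy saved = 89 W × 7.5 h = 667.5 Wh = 0.6675 kWh
Daily savings = 0.6675 × €0.102 = €0.0681
Payback = €4.40 / €0.0681 per day = 64.63 days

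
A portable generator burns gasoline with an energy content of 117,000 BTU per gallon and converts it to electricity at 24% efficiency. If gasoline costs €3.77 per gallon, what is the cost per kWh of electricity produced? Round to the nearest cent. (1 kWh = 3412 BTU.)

€0.46

Electrical output per gallon = 117,000 BTU × 0.24 / 3412 BTU/kWh = 8.23 kWh
Cost per kWh = €3.77 / 8.23 kWh = €0.458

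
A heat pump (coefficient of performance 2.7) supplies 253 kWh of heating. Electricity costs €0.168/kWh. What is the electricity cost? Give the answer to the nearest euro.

Electrical input = 253 kWh / 2.7 = 93.7 kWh
Cost = 93.7 × €0.168/kWh = €15.74 ≈ €16

€16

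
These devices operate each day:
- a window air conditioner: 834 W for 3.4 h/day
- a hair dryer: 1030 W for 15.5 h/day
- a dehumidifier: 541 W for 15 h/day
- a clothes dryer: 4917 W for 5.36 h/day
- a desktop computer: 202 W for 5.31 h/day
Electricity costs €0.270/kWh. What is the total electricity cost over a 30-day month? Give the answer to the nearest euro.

window air conditioner: 834 W × 3.4 h × 30 d = 85,068 Wh = 85.07 kWh
hair dryer: 1030 W × 15.5 h × 30 d = 478,950 Wh = 478.9 kWh
dehumidifier: 541 W × 15 h × 30 d = 243,450 Wh = 243.4 kWh
clothes dryer: 4917 W × 5.36 h × 30 d = 790,654 Wh = 790.7 kWh
desktop computer: 202 W × 5.31 h × 30 d = 32,179 Wh = 32.18 kWh
Total energy = 85.07 + 478.9 + 243.4 + 790.7 + 32.18 = 1,630 kWh
Cost = 1,630 kWh × €0.270 = €440.18 ≈ €440

€440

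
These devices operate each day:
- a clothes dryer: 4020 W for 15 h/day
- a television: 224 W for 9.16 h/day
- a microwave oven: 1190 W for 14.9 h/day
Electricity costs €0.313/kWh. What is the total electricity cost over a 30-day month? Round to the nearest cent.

€751.98

clothes dryer: 4020 W × 15 h × 30 d = 1,809,000 Wh = 1,809 kWh
television: 224 W × 9.16 h × 30 d = 61,555 Wh = 61.56 kWh
microwave oven: 1190 W × 14.9 h × 30 d = 531,930 Wh = 531.9 kWh
Total energy = 1,809 + 61.56 + 531.9 = 2,402 kWh
Cost = 2,402 kWh × €0.313 = €751.98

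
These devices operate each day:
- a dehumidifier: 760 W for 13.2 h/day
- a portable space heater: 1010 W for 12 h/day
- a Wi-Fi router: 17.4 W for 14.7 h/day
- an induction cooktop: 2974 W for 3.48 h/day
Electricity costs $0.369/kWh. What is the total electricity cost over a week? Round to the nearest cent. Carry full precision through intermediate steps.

dehumidifier: 760 W × 13.2 h × 7 d = 70,224 Wh = 70.22 kWh
portable space heater: 1010 W × 12 h × 7 d = 84,840 Wh = 84.84 kWh
Wi-Fi router: 17.4 W × 14.7 h × 7 d = 1,790 Wh = 1.79 kWh
induction cooktop: 2974 W × 3.48 h × 7 d = 72,447 Wh = 72.45 kWh
Total energy = 70.22 + 84.84 + 1.79 + 72.45 = 229.3 kWh
Cost = 229.3 kWh × $0.369 = $84.61

$84.61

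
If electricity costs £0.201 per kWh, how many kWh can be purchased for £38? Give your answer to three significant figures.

£38 / £0.201 per kWh = 189.1 kWh

189 kWh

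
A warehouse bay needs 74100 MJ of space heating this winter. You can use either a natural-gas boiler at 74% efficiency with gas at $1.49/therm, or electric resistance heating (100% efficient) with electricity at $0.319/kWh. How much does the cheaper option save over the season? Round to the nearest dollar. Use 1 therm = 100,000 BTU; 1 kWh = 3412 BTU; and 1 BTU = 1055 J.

Heat load = 74100 MJ = 74,100,000,000 J / 1055 = 70,236,967 BTU
Gas: input = 70,236,967 / 0.74 = 94,914,820 BTU = 949.1 therm → 949.1 × $1.49 = $1,414.23
Electric: 70,236,967 BTU / 3412 = 20,590 kWh → × $0.319 = $6,566.70
Difference = |$1,414.23 − $6,566.70| = $5,152.47 ≈ $5152

$5152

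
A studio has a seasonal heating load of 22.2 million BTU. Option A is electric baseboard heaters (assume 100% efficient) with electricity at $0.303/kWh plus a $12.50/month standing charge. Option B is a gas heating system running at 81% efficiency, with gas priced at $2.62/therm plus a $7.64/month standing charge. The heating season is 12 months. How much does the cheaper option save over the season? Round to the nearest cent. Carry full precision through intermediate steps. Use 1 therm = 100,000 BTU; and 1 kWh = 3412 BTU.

$1311.70

Heat load = 22.2 × 10⁶ BTU = 22,200,000 BTU
Gas: input = 22,200,000 / 0.81 = 27,407,407 BTU = 274.1 therm → 274.1 × $2.62 = $718.07; + 12 × $7.64 standing = $809.75
Electric: 22,200,000 BTU / 3412 = 6,506 kWh → × $0.303 = $1,971.45; + 12 × $12.50 standing = $2,121.45
Difference = |$809.75 − $2,121.45| = $1,311.70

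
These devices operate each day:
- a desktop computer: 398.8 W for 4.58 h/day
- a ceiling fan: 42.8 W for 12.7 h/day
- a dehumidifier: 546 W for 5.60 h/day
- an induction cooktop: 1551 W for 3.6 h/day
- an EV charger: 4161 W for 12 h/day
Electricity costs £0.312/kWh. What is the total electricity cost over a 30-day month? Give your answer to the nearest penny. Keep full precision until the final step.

£570.43

desktop computer: 398.8 W × 4.58 h × 30 d = 54,795 Wh = 54.8 kWh
ceiling fan: 42.8 W × 12.7 h × 30 d = 16,307 Wh = 16.31 kWh
dehumidifier: 546 W × 5.60 h × 30 d = 91,728 Wh = 91.73 kWh
induction cooktop: 1551 W × 3.6 h × 30 d = 167,508 Wh = 167.5 kWh
EV charger: 4161 W × 12 h × 30 d = 1,497,960 Wh = 1,498 kWh
Total energy = 54.8 + 16.31 + 91.73 + 167.5 + 1,498 = 1,828 kWh
Cost = 1,828 kWh × £0.312 = £570.43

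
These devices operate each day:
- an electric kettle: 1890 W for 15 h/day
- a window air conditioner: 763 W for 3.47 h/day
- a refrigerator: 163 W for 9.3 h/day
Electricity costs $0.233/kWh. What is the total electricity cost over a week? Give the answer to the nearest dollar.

$53

electric kettle: 1890 W × 15 h × 7 d = 198,450 Wh = 198.4 kWh
window air conditioner: 763 W × 3.47 h × 7 d = 18,533 Wh = 18.53 kWh
refrigerator: 163 W × 9.3 h × 7 d = 10,611 Wh = 10.61 kWh
Total energy = 198.4 + 18.53 + 10.61 = 227.6 kWh
Cost = 227.6 kWh × $0.233 = $53.03 ≈ $53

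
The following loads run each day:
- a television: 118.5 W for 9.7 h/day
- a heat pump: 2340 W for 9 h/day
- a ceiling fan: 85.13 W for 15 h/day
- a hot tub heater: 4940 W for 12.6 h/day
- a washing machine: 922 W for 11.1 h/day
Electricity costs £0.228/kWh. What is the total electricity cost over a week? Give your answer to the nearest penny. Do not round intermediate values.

television: 118.5 W × 9.7 h × 7 d = 8,046 Wh = 8.046 kWh
heat pump: 2340 W × 9 h × 7 d = 147,420 Wh = 147.4 kWh
ceiling fan: 85.13 W × 15 h × 7 d = 8,939 Wh = 8.939 kWh
hot tub heater: 4940 W × 12.6 h × 7 d = 435,708 Wh = 435.7 kWh
washing machine: 922 W × 11.1 h × 7 d = 71,639 Wh = 71.64 kWh
Total energy = 8.046 + 147.4 + 8.939 + 435.7 + 71.64 = 671.8 kWh
Cost = 671.8 kWh × £0.228 = £153.16

£153.16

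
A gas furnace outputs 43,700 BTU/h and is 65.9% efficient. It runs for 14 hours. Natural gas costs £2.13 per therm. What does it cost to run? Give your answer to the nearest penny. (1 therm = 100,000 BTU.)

£19.77

Heat delivered = 43,700 BTU/h × 14 h = 611,800 BTU
Gas input = 611,800 / 0.659 = 928,376 BTU
= 928,376 / 100,000 = 9.284 therm
Cost = 9.284 × £2.13/therm = £19.77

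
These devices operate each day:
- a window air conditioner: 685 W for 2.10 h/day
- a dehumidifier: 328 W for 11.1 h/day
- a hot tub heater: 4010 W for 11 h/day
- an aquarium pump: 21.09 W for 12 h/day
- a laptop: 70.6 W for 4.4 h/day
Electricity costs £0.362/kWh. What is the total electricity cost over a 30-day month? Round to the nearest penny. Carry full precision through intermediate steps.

window air conditioner: 685 W × 2.10 h × 30 d = 43,155 Wh = 43.16 kWh
dehumidifier: 328 W × 11.1 h × 30 d = 109,224 Wh = 109.2 kWh
hot tub heater: 4010 W × 11 h × 30 d = 1,323,300 Wh = 1,323 kWh
aquarium pump: 21.09 W × 12 h × 30 d = 7,592 Wh = 7.592 kWh
laptop: 70.6 W × 4.4 h × 30 d = 9,319 Wh = 9.319 kWh
Total energy = 43.16 + 109.2 + 1,323 + 7.592 + 9.319 = 1,493 kWh
Cost = 1,493 kWh × £0.362 = £540.32

£540.32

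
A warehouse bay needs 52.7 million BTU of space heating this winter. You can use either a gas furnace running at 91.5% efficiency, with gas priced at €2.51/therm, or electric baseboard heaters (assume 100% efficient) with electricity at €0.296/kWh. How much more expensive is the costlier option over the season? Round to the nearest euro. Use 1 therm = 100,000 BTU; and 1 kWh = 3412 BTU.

€3126

Heat load = 52.7 × 10⁶ BTU = 52,700,000 BTU
Gas: input = 52,700,000 / 0.915 = 57,595,628 BTU = 576 therm → 576 × €2.51 = €1,445.65
Electric: 52,700,000 BTU / 3412 = 15,450 kWh → × €0.296 = €4,571.86
Difference = |€1,445.65 − €4,571.86| = €3,126.21 ≈ €3126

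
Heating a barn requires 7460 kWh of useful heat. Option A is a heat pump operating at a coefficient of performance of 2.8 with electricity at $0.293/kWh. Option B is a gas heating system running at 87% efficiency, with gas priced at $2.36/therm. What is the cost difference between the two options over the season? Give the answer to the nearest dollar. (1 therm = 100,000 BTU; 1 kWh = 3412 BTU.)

Heat load = 7460 kWh × 3412 = 25,453,520 BTU
Gas: input = 25,453,520 / 0.87 = 29,256,920 BTU = 292.6 therm → 292.6 × $2.36 = $690.46
Heat pump: 25,453,520 BTU / 3412 = 7,460 kWh heat; / 2.8 = 2,664 kWh in → × $0.293 = $780.64
Difference = |$690.46 − $780.64| = $90.17 ≈ $90

$90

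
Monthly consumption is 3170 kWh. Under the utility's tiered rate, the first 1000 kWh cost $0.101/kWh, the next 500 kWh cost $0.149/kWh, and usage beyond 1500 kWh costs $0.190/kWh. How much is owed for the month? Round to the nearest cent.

First 1000 kWh × $0.101 = $101.00
Next 500 kWh × $0.149 = $74.50
Remaining 1670 kWh × $0.190 = $317.30
Total = $492.80

$492.80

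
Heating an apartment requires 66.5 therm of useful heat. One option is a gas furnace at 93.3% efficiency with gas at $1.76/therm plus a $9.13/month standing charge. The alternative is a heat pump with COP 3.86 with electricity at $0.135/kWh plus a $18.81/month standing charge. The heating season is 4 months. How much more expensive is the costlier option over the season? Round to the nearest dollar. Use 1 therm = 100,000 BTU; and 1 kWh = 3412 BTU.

Heat load = 66.5 therm × 100,000 = 6,650,000 BTU
Gas: input = 6,650,000 / 0.933 = 7,127,546 BTU = 71.28 therm → 71.28 × $1.76 = $125.44; + 4 × $9.13 standing = $161.96
Heat pump: 6,650,000 BTU / 3412 = 1,949 kWh heat; / 3.86 = 504.9 kWh in → × $0.135 = $68.16; + 4 × $18.81 standing = $143.40
Difference = |$161.96 − $143.40| = $18.56 ≈ $19

$19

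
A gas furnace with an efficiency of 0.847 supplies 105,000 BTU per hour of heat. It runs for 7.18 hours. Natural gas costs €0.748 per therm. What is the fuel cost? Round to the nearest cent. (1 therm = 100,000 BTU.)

Heat delivered = 105,000 BTU/h × 7.18 h = 753,900 BTU
Gas input = 753,900 / 0.847 = 890,083 BTU
= 890,083 / 100,000 = 8.901 therm
Cost = 8.901 × €0.748/therm = €6.66

€6.66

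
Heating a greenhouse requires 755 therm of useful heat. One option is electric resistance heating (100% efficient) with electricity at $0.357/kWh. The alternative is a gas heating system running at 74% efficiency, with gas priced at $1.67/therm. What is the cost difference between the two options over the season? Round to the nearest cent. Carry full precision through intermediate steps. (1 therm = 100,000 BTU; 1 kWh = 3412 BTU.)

$6195.77

Heat load = 755 therm × 100,000 = 75,500,000 BTU
Gas: input = 75,500,000 / 0.74 = 102,027,027 BTU = 1,020 therm → 1,020 × $1.67 = $1,703.85
Electric: 75,500,000 BTU / 3412 = 22,130 kWh → × $0.357 = $7,899.62
Difference = |$1,703.85 − $7,899.62| = $6,195.77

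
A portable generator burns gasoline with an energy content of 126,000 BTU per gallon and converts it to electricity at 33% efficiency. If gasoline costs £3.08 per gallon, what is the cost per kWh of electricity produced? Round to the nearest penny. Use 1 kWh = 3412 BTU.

Electrical output per gallon = 126,000 BTU × 0.33 / 3412 BTU/kWh = 12.19 kWh
Cost per kWh = £3.08 / 12.19 kWh = £0.253

£0.25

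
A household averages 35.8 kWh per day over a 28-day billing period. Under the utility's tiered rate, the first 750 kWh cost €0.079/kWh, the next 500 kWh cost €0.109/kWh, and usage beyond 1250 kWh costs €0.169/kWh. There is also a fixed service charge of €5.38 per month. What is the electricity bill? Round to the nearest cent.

€92.14

Usage = 35.8 kWh/day × 28 days = 1002.4 kWh
First 750 kWh × €0.079 = €59.25
Next 252.4 kWh × €0.109 = €27.51
Remaining tier: 0 kWh (not reached)
Energy charge = €86.76; + service €5.38 = €92.14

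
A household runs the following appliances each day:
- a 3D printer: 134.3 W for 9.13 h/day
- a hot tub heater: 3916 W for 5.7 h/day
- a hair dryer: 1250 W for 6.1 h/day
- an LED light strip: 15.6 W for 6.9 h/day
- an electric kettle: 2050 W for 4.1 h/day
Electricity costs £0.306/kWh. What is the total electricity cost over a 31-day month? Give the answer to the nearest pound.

£376

3D printer: 134.3 W × 9.13 h × 31 d = 38,011 Wh = 38.01 kWh
hot tub heater: 3916 W × 5.7 h × 31 d = 691,957 Wh = 692 kWh
hair dryer: 1250 W × 6.1 h × 31 d = 236,375 Wh = 236.4 kWh
LED light strip: 15.6 W × 6.9 h × 31 d = 3,337 Wh = 3.337 kWh
electric kettle: 2050 W × 4.1 h × 31 d = 260,555 Wh = 260.6 kWh
Total energy = 38.01 + 692 + 236.4 + 3.337 + 260.6 = 1,230 kWh
Cost = 1,230 kWh × £0.306 = £376.45 ≈ £376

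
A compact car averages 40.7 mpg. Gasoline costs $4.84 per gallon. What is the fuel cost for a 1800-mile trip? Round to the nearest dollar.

$214

Fuel = 1800 mi / 40.7 mpg = 44.23 gal
Cost = 44.23 gal × $4.84/gal = $214.05 ≈ $214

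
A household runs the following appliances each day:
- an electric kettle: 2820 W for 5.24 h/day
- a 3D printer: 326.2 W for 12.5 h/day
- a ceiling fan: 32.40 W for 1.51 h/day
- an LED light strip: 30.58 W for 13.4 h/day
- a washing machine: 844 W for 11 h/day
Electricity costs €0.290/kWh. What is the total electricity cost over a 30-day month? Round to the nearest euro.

electric kettle: 2820 W × 5.24 h × 30 d = 443,304 Wh = 443.3 kWh
3D printer: 326.2 W × 12.5 h × 30 d = 122,325 Wh = 122.3 kWh
ceiling fan: 32.40 W × 1.51 h × 30 d = 1,468 Wh = 1.468 kWh
LED light strip: 30.58 W × 13.4 h × 30 d = 12,293 Wh = 12.29 kWh
washing machine: 844 W × 11 h × 30 d = 278,520 Wh = 278.5 kWh
Total energy = 443.3 + 122.3 + 1.468 + 12.29 + 278.5 = 857.9 kWh
Cost = 857.9 kWh × €0.290 = €248.79 ≈ €249

€249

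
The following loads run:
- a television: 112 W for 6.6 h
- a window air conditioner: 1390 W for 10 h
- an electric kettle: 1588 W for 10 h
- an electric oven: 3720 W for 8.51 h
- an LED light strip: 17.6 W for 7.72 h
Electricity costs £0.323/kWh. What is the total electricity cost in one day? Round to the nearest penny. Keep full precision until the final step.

television: 112 W × 6.6 h = 739 Wh = 0.7392 kWh
window air conditioner: 1390 W × 10 h = 13,900 Wh = 13.9 kWh
electric kettle: 1588 W × 10 h = 15,880 Wh = 15.88 kWh
electric oven: 3720 W × 8.51 h = 31,657 Wh = 31.66 kWh
LED light strip: 17.6 W × 7.72 h = 136 Wh = 0.1359 kWh
Total energy = 0.7392 + 13.9 + 15.88 + 31.66 + 0.1359 = 62.31 kWh
Cost = 62.31 kWh × £0.323 = £20.13

£20.13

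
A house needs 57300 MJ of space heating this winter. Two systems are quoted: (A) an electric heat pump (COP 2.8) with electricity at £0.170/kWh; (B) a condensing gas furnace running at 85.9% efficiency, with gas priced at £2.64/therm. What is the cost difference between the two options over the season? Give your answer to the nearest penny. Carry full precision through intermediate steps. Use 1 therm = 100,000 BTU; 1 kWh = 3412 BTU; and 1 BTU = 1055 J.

£702.76

Heat load = 57300 MJ = 57,300,000,000 J / 1055 = 54,312,796 BTU
Gas: input = 54,312,796 / 0.859 = 63,227,935 BTU = 632.3 therm → 632.3 × £2.64 = £1,669.22
Heat pump: 54,312,796 BTU / 3412 = 15,920 kWh heat; / 2.8 = 5,685 kWh in → × £0.170 = £966.46
Difference = |£1,669.22 − £966.46| = £702.76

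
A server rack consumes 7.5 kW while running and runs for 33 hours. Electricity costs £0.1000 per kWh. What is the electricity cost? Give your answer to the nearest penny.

Energy = 7500 W × 33 h = 247,500 Wh = 247.5 kWh
Cost = 247.5 kWh × £0.1000/kWh = £24.75

£24.75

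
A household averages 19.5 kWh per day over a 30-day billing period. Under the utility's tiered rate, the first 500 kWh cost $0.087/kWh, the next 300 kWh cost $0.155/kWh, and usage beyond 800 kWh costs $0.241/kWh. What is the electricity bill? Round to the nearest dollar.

$57

Usage = 19.5 kWh/day × 30 days = 585 kWh
First 500 kWh × $0.087 = $43.50
Next 85 kWh × $0.155 = $13.18
Remaining tier: 0 kWh (not reached)
Total = $56.67 ≈ $57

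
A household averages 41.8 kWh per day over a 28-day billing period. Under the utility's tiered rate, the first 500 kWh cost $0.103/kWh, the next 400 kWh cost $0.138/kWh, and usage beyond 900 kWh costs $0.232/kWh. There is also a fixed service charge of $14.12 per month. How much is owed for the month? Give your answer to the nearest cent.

$183.55

Usage = 41.8 kWh/day × 28 days = 1170.4 kWh
First 500 kWh × $0.103 = $51.50
Next 400 kWh × $0.138 = $55.20
Remaining 270.4 kWh × $0.232 = $62.73
Energy charge = $169.43; + service $14.12 = $183.55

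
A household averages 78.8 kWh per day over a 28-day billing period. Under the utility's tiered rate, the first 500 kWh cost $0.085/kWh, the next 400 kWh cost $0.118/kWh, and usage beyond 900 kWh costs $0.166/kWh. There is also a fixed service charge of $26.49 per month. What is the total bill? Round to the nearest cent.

$333.05

Usage = 78.8 kWh/day × 28 days = 2206.4 kWh
First 500 kWh × $0.085 = $42.50
Next 400 kWh × $0.118 = $47.20
Remaining 1306.4 kWh × $0.166 = $216.86
Energy charge = $306.56; + service $26.49 = $333.05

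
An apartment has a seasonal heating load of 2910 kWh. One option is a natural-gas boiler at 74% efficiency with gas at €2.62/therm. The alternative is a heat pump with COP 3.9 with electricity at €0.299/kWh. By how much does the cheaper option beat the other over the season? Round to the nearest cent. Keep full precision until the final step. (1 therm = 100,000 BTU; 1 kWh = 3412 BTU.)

€128.44

Heat load = 2910 kWh × 3412 = 9,928,920 BTU
Gas: input = 9,928,920 / 0.74 = 13,417,459 BTU = 134.2 therm → 134.2 × €2.62 = €351.54
Heat pump: 9,928,920 BTU / 3412 = 2,910 kWh heat; / 3.9 = 746.2 kWh in → × €0.299 = €223.10
Difference = |€351.54 − €223.10| = €128.44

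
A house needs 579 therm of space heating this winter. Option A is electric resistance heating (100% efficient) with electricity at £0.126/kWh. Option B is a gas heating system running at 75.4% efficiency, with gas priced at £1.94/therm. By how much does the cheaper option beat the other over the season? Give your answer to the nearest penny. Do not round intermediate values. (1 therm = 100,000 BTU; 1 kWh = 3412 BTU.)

Heat load = 579 therm × 100,000 = 57,900,000 BTU
Gas: input = 57,900,000 / 0.754 = 76,790,451 BTU = 767.9 therm → 767.9 × £1.94 = £1,489.73
Electric: 57,900,000 BTU / 3412 = 16,970 kWh → × £0.126 = £2,138.16
Difference = |£1,489.73 − £2,138.16| = £648.42

£648.42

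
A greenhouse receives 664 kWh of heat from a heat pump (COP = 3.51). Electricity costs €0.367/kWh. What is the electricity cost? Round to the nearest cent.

Electrical input = 664 kWh / 3.51 = 189.2 kWh
Cost = 189.2 × €0.367/kWh = €69.43

€69.43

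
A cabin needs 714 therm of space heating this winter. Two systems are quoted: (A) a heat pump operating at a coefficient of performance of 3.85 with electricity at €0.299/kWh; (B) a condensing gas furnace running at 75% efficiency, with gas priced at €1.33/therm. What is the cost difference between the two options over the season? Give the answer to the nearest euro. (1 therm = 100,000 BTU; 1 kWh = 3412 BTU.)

Heat load = 714 therm × 100,000 = 71,400,000 BTU
Gas: input = 71,400,000 / 0.75 = 95,200,000 BTU = 952 therm → 952 × €1.33 = €1,266.16
Heat pump: 71,400,000 BTU / 3412 = 20,930 kWh heat; / 3.85 = 5,435 kWh in → × €0.299 = €1,625.17
Difference = |€1,266.16 − €1,625.17| = €359.01 ≈ €359

€359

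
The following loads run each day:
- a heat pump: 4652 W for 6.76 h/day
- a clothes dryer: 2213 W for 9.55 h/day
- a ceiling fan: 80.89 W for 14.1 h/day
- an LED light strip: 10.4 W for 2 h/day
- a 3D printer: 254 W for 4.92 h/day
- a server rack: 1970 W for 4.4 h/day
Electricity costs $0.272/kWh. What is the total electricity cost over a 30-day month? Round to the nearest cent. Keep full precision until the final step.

$519.47

heat pump: 4652 W × 6.76 h × 30 d = 943,426 Wh = 943.4 kWh
clothes dryer: 2213 W × 9.55 h × 30 d = 634,024 Wh = 634 kWh
ceiling fan: 80.89 W × 14.1 h × 30 d = 34,216 Wh = 34.22 kWh
LED light strip: 10.4 W × 2 h × 30 d = 624 Wh = 0.624 kWh
3D printer: 254 W × 4.92 h × 30 d = 37,490 Wh = 37.49 kWh
server rack: 1970 W × 4.4 h × 30 d = 260,040 Wh = 260 kWh
Total energy = 943.4 + 634 + 34.22 + 0.624 + 37.49 + 260 = 1,910 kWh
Cost = 1,910 kWh × $0.272 = $519.47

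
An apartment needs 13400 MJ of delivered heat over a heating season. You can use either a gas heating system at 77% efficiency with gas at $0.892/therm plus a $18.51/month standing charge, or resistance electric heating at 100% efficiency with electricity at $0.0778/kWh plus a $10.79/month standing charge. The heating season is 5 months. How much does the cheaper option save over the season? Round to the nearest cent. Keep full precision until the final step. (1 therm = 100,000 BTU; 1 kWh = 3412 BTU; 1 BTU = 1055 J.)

$103.88

Heat load = 13400 MJ = 13,400,000,000 J / 1055 = 12,701,422 BTU
Gas: input = 12,701,422 / 0.77 = 16,495,353 BTU = 165 therm → 165 × $0.892 = $147.14; + 5 × $18.51 standing = $239.69
Electric: 12,701,422 BTU / 3412 = 3,723 kWh → × $0.0778 = $289.62; + 5 × $10.79 standing = $343.57
Difference = |$239.69 − $343.57| = $103.88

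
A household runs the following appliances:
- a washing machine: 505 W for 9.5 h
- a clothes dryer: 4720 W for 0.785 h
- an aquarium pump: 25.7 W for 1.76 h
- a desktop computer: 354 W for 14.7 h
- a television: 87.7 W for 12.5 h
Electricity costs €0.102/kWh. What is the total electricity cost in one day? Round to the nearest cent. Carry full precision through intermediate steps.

€1.51

washing machine: 505 W × 9.5 h = 4,798 Wh = 4.798 kWh
clothes dryer: 4720 W × 0.785 h = 3,705 Wh = 3.705 kWh
aquarium pump: 25.7 W × 1.76 h = 45 Wh = 0.04523 kWh
desktop computer: 354 W × 14.7 h = 5,204 Wh = 5.204 kWh
television: 87.7 W × 12.5 h = 1,096 Wh = 1.096 kWh
Total energy = 4.798 + 3.705 + 0.04523 + 5.204 + 1.096 = 14.85 kWh
Cost = 14.85 kWh × €0.102 = €1.51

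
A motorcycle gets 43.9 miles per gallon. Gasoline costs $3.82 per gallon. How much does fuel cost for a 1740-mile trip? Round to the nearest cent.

$151.41

Fuel = 1740 mi / 43.9 mpg = 39.64 gal
Cost = 39.64 gal × $3.82/gal = $151.41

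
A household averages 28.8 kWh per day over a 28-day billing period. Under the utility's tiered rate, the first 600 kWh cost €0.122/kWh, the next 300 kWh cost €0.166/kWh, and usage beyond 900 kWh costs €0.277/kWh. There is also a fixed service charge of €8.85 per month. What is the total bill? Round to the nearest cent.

€116.31

Usage = 28.8 kWh/day × 28 days = 806.4 kWh
First 600 kWh × €0.122 = €73.20
Next 206.4 kWh × €0.166 = €34.26
Remaining tier: 0 kWh (not reached)
Energy charge = €107.46; + service €8.85 = €116.31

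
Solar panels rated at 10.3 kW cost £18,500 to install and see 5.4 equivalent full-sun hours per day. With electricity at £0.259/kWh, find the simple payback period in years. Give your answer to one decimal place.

Daily generation = 10.3 kW × 5.4 h = 55.62 kWh
Annual generation = 55.62 × 365 = 20301 kWh
Annual savings = 20301 × £0.259 = £5,258.04
Payback = £18,500 / £5,258.04 = 3.52 years

3.5 years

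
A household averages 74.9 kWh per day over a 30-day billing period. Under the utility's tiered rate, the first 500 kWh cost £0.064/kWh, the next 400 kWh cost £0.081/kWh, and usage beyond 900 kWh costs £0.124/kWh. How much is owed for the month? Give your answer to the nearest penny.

Usage = 74.9 kWh/day × 30 days = 2247 kWh
First 500 kWh × £0.064 = £32.00
Next 400 kWh × £0.081 = £32.40
Remaining 1347 kWh × £0.124 = £167.03
Total = £231.43

£231.43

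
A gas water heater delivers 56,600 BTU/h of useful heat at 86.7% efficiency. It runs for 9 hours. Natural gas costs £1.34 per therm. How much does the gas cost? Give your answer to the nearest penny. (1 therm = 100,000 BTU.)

Heat delivered = 56,600 BTU/h × 9 h = 509,400 BTU
Gas input = 509,400 / 0.867 = 587,543 BTU
= 587,543 / 100,000 = 5.875 therm
Cost = 5.875 × £1.34/therm = £7.87

£7.87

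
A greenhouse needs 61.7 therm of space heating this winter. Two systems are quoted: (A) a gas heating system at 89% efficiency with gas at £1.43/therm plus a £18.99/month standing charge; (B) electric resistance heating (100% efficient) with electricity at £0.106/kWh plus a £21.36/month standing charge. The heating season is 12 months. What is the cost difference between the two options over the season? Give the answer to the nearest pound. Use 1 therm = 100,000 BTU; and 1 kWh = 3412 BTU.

£121

Heat load = 61.7 therm × 100,000 = 6,170,000 BTU
Gas: input = 6,170,000 / 0.89 = 6,932,584 BTU = 69.33 therm → 69.33 × £1.43 = £99.14; + 12 × £18.99 standing = £327.02
Electric: 6,170,000 BTU / 3412 = 1,808 kWh → × £0.106 = £191.68; + 12 × £21.36 standing = £448.00
Difference = |£327.02 − £448.00| = £120.99 ≈ £121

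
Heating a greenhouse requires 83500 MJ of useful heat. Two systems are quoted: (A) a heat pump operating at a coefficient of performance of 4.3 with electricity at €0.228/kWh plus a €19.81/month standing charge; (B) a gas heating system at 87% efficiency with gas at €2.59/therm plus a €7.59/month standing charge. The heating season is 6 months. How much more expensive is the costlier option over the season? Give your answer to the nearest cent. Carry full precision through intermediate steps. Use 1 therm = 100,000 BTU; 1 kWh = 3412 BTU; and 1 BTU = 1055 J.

€1052.93

Heat load = 83500 MJ = 83,500,000,000 J / 1055 = 79,146,919 BTU
Gas: input = 79,146,919 / 0.87 = 90,973,471 BTU = 909.7 therm → 909.7 × €2.59 = €2,356.21; + 6 × €7.59 standing = €2,401.75
Heat pump: 79,146,919 BTU / 3412 = 23,200 kWh heat; / 4.3 = 5,395 kWh in → × €0.228 = €1,229.96; + 6 × €19.81 standing = €1,348.82
Difference = |€2,401.75 − €1,348.82| = €1,052.93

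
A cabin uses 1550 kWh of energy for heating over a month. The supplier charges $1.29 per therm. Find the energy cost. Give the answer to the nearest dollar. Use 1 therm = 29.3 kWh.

1550 kWh × (0.03413 therm/kWh) = 52.9 therm
Cost = 52.9 therm × $1.29/therm = $68.24 ≈ $68

$68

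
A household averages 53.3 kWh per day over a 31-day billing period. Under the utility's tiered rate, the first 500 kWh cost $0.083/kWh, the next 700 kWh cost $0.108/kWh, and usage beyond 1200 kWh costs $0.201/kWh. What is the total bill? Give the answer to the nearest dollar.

Usage = 53.3 kWh/day × 31 days = 1652.3 kWh
First 500 kWh × $0.083 = $41.50
Next 700 kWh × $0.108 = $75.60
Remaining 452.3 kWh × $0.201 = $90.91
Total = $208.01 ≈ $208

$208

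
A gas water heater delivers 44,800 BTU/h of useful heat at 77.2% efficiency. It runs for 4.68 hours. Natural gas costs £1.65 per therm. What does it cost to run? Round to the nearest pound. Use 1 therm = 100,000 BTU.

£4

Heat delivered = 44,800 BTU/h × 4.68 h = 209,664 BTU
Gas input = 209,664 / 0.772 = 271,585 BTU
= 271,585 / 100,000 = 2.716 therm
Cost = 2.716 × £1.65/therm = £4.48 ≈ £4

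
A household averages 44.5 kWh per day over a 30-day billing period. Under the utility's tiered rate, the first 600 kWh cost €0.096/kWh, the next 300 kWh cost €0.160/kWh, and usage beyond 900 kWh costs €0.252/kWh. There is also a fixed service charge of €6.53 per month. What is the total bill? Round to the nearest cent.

€221.75

Usage = 44.5 kWh/day × 30 days = 1335 kWh
First 600 kWh × €0.096 = €57.60
Next 300 kWh × €0.160 = €48.00
Remaining 435 kWh × €0.252 = €109.62
Energy charge = €215.22; + service €6.53 = €221.75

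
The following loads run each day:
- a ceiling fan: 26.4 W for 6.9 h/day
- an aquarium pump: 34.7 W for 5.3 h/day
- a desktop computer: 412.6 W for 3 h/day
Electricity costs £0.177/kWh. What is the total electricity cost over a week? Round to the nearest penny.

ceiling fan: 26.4 W × 6.9 h × 7 d = 1,275 Wh = 1.275 kWh
aquarium pump: 34.7 W × 5.3 h × 7 d = 1,287 Wh = 1.287 kWh
desktop computer: 412.6 W × 3 h × 7 d = 8,665 Wh = 8.665 kWh
Total energy = 1.275 + 1.287 + 8.665 = 11.23 kWh
Cost = 11.23 kWh × £0.177 = £1.99

£1.99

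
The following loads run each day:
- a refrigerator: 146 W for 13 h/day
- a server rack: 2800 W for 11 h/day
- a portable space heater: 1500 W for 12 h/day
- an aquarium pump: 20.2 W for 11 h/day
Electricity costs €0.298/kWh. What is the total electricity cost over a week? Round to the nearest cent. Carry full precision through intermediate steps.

€106.22

refrigerator: 146 W × 13 h × 7 d = 13,286 Wh = 13.29 kWh
server rack: 2800 W × 11 h × 7 d = 215,600 Wh = 215.6 kWh
portable space heater: 1500 W × 12 h × 7 d = 126,000 Wh = 126 kWh
aquarium pump: 20.2 W × 11 h × 7 d = 1,555 Wh = 1.555 kWh
Total energy = 13.29 + 215.6 + 126 + 1.555 = 356.4 kWh
Cost = 356.4 kWh × €0.298 = €106.22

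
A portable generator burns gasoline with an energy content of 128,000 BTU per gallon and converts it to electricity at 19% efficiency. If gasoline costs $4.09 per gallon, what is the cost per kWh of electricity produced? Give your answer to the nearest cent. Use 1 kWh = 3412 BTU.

$0.57

Electrical output per gallon = 128,000 BTU × 0.19 / 3412 BTU/kWh = 7.128 kWh
Cost per kWh = $4.09 / 7.128 kWh = $0.574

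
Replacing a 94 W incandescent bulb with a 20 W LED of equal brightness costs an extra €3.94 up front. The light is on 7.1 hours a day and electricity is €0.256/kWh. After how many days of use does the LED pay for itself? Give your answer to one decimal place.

Power saved = 94 − 20 = 74 W
Daily energy saved = 74 W × 7.1 h = 525.4 Wh = 0.5254 kWh
Daily savings = 0.5254 × €0.256 = €0.1345
Payback = €3.94 / €0.1345 per day = 29.29 days

29.3 days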